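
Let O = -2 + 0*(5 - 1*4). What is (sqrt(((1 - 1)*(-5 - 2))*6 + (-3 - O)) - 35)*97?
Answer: -3395 + 97*I ≈ -3395.0 + 97.0*I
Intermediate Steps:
O = -2 (O = -2 + 0*(5 - 4) = -2 + 0*1 = -2 + 0 = -2)
(sqrt(((1 - 1)*(-5 - 2))*6 + (-3 - O)) - 35)*97 = (sqrt(((1 - 1)*(-5 - 2))*6 + (-3 - 1*(-2))) - 35)*97 = (sqrt((0*(-7))*6 + (-3 + 2)) - 35)*97 = (sqrt(0*6 - 1) - 35)*97 = (sqrt(0 - 1) - 35)*97 = (sqrt(-1) - 35)*97 = (I - 35)*97 = (-35 + I)*97 = -3395 + 97*I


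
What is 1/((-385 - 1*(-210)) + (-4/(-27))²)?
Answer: -729/127559 ≈ -0.0057150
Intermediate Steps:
1/((-385 - 1*(-210)) + (-4/(-27))²) = 1/((-385 + 210) + (-4*(-1/27))²) = 1/(-175 + (4/27)²) = 1/(-175 + 16/729) = 1/(-127559/729) = -729/127559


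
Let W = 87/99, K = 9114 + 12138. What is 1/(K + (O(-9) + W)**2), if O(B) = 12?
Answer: 1089/23324053 ≈ 4.6690e-5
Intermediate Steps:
K = 21252
W = 29/33 (W = 87*(1/99) = 29/33 ≈ 0.87879)
1/(K + (O(-9) + W)**2) = 1/(21252 + (12 + 29/33)**2) = 1/(21252 + (425/33)**2) = 1/(21252 + 180625/1089) = 1/(23324053/1089) = 1089/23324053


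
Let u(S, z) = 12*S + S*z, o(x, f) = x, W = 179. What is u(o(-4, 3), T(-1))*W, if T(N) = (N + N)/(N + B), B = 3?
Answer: -7876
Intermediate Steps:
T(N) = 2*N/(3 + N) (T(N) = (N + N)/(N + 3) = (2*N)/(3 + N) = 2*N/(3 + N))
u(o(-4, 3), T(-1))*W = -4*(12 + 2*(-1)/(3 - 1))*179 = -4*(12 + 2*(-1)/2)*179 = -4*(12 + 2*(-1)*(1/2))*179 = -4*(12 - 1)*179 = -4*11*179 = -44*179 = -7876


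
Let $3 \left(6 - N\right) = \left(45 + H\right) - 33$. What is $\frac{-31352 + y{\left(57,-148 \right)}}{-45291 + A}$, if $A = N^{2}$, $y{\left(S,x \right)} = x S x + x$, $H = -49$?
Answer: $- \frac{5476626}{202297} \approx -27.072$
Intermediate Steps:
$y{\left(S,x \right)} = x + S x^{2}$ ($y{\left(S,x \right)} = S x x + x = S x^{2} + x = x + S x^{2}$)
$N = \frac{55}{3}$ ($N = 6 - \frac{\left(45 - 49\right) - 33}{3} = 6 - \frac{-4 - 33}{3} = 6 - - \frac{37}{3} = 6 + \frac{37}{3} = \frac{55}{3} \approx 18.333$)
$A = \frac{3025}{9}$ ($A = \left(\frac{55}{3}\right)^{2} = \frac{3025}{9} \approx 336.11$)
$\frac{-31352 + y{\left(57,-148 \right)}}{-45291 + A} = \frac{-31352 - 148 \left(1 + 57 \left(-148\right)\right)}{-45291 + \frac{3025}{9}} = \frac{-31352 - 148 \left(1 - 8436\right)}{- \frac{404594}{9}} = \left(-31352 - -1248380\right) \left(- \frac{9}{404594}\right) = \left(-31352 + 1248380\right) \left(- \frac{9}{404594}\right) = 1217028 \left(- \frac{9}{404594}\right) = - \frac{5476626}{202297}$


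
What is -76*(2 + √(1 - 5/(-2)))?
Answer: -152 - 38*√14 ≈ -294.18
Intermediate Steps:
-76*(2 + √(1 - 5/(-2))) = -76*(2 + √(1 - 5*(-½))) = -76*(2 + √(1 + 5/2)) = -76*(2 + √(7/2)) = -76*(2 + √14/2) = -38*(4 + √14) = -152 - 38*√14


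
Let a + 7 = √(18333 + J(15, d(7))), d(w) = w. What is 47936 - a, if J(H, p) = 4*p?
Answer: 47943 - √18361 ≈ 47808.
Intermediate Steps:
a = -7 + √18361 (a = -7 + √(18333 + 4*7) = -7 + √(18333 + 28) = -7 + √18361 ≈ 128.50)
47936 - a = 47936 - (-7 + √18361) = 47936 + (7 - √18361) = 47943 - √18361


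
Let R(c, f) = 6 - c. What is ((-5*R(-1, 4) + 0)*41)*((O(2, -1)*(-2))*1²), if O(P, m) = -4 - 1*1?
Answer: -14350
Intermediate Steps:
O(P, m) = -5 (O(P, m) = -4 - 1 = -5)
((-5*R(-1, 4) + 0)*41)*((O(2, -1)*(-2))*1²) = ((-5*(6 - 1*(-1)) + 0)*41)*(-5*(-2)*1²) = ((-5*(6 + 1) + 0)*41)*(10*1) = ((-5*7 + 0)*41)*10 = ((-35 + 0)*41)*10 = -35*41*10 = -1435*10 = -14350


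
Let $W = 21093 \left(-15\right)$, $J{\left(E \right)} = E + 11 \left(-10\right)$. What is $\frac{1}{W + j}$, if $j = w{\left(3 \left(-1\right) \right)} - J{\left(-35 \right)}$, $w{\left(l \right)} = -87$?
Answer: $- \frac{1}{316337} \approx -3.1612 \cdot 10^{-6}$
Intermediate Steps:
$J{\left(E \right)} = -110 + E$ ($J{\left(E \right)} = E - 110 = -110 + E$)
$W = -316395$
$j = 58$ ($j = -87 - \left(-110 - 35\right) = -87 - -145 = -87 + 145 = 58$)
$\frac{1}{W + j} = \frac{1}{-316395 + 58} = \frac{1}{-316337} = - \frac{1}{316337}$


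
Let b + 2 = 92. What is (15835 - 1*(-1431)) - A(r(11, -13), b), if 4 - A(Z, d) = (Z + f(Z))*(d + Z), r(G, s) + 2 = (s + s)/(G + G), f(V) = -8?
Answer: 1971237/121 ≈ 16291.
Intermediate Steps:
b = 90 (b = -2 + 92 = 90)
r(G, s) = -2 + s/G (r(G, s) = -2 + (s + s)/(G + G) = -2 + (2*s)/((2*G)) = -2 + (2*s)*(1/(2*G)) = -2 + s/G)
A(Z, d) = 4 - (-8 + Z)*(Z + d) (A(Z, d) = 4 - (Z - 8)*(d + Z) = 4 - (-8 + Z)*(Z + d))
(15835 - 1*(-1431)) - A(r(11, -13), b) = (15835 - 1*(-1431)) - (4 - (-2 - 13/11)² + 8*(-2 - 13/11) + 8*90 - 1*(-2 - 13/11)*90) = (15835 + 1431) - (4 - (-2 - 13*1/11)² + 8*(-2 - 13*1/11) + 720 - 1*(-2 - 13*1/11)*90) = 17266 - (4 - (-2 - 13/11)² + 8*(-2 - 13/11) + 720 - 1*(-2 - 13/11)*90) = 17266 - (4 - (-35/11)² + 8*(-35/11) + 720 - 1*(-35/11)*90) = 17266 - (4 - 1*1225/121 - 280/11 + 720 + 3150/11) = 17266 - (4 - 1225/121 - 280/11 + 720 + 3150/11) = 17266 - 1*117949/121 = 17266 - 117949/121 = 1971237/121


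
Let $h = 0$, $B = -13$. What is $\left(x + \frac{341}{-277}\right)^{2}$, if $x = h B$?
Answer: $\frac{116281}{76729} \approx 1.5155$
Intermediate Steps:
$x = 0$ ($x = 0 \left(-13\right) = 0$)
$\left(x + \frac{341}{-277}\right)^{2} = \left(0 + \frac{341}{-277}\right)^{2} = \left(0 + 341 \left(- \frac{1}{277}\right)\right)^{2} = \left(0 - \frac{341}{277}\right)^{2} = \left(- \frac{341}{277}\right)^{2} = \frac{116281}{76729}$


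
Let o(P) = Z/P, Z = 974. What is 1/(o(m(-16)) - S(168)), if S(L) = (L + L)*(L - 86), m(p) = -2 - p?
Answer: -7/192377 ≈ -3.6387e-5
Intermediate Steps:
S(L) = 2*L*(-86 + L) (S(L) = (2*L)*(-86 + L) = 2*L*(-86 + L))
o(P) = 974/P
1/(o(m(-16)) - S(168)) = 1/(974/(-2 - 1*(-16)) - 2*168*(-86 + 168)) = 1/(974/(-2 + 16) - 2*168*82) = 1/(974/14 - 1*27552) = 1/(974*(1/14) - 27552) = 1/(487/7 - 27552) = 1/(-192377/7) = -7/192377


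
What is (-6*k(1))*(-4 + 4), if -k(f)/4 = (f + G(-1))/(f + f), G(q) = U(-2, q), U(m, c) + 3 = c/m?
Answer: 0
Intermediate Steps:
U(m, c) = -3 + c/m
G(q) = -3 - q/2 (G(q) = -3 + q/(-2) = -3 + q*(-½) = -3 - q/2)
k(f) = -2*(-5/2 + f)/f (k(f) = -4*(f + (-3 - ½*(-1)))/(f + f) = -4*(f + (-3 + ½))/(2*f) = -4*(f - 5/2)*1/(2*f) = -4*(-5/2 + f)*1/(2*f) = -2*(-5/2 + f)/f)
(-6*k(1))*(-4 + 4) = (-6*(-2 + 5/1))*(-4 + 4) = -6*(-2 + 5*1)*0 = -6*(-2 + 5)*0 = -6*3*0 = -18*0 = 0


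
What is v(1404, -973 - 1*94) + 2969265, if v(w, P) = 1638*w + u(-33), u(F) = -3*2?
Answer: 5269011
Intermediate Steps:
u(F) = -6
v(w, P) = -6 + 1638*w (v(w, P) = 1638*w - 6 = -6 + 1638*w)
v(1404, -973 - 1*94) + 2969265 = (-6 + 1638*1404) + 2969265 = (-6 + 2299752) + 2969265 = 2299746 + 2969265 = 5269011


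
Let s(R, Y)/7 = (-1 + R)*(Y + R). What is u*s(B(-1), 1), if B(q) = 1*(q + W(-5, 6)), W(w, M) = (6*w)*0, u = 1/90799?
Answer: 0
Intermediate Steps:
u = 1/90799 ≈ 1.1013e-5
W(w, M) = 0
B(q) = q (B(q) = 1*(q + 0) = 1*q = q)
s(R, Y) = 7*(-1 + R)*(R + Y) (s(R, Y) = 7*((-1 + R)*(Y + R)) = 7*((-1 + R)*(R + Y)) = 7*(-1 + R)*(R + Y))
u*s(B(-1), 1) = (-7*(-1) - 7*1 + 7*(-1)**2 + 7*(-1)*1)/90799 = (7 - 7 + 7*1 - 7)/90799 = (7 - 7 + 7 - 7)/90799 = (1/90799)*0 = 0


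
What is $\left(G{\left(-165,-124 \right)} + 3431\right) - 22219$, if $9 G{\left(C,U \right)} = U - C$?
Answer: $- \frac{169051}{9} \approx -18783.0$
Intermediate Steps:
$G{\left(C,U \right)} = - \frac{C}{9} + \frac{U}{9}$ ($G{\left(C,U \right)} = \frac{U - C}{9} = - \frac{C}{9} + \frac{U}{9}$)
$\left(G{\left(-165,-124 \right)} + 3431\right) - 22219 = \left(\left(\left(- \frac{1}{9}\right) \left(-165\right) + \frac{1}{9} \left(-124\right)\right) + 3431\right) - 22219 = \left(\left(\frac{55}{3} - \frac{124}{9}\right) + 3431\right) - 22219 = \left(\frac{41}{9} + 3431\right) - 22219 = \frac{30920}{9} - 22219 = - \frac{169051}{9}$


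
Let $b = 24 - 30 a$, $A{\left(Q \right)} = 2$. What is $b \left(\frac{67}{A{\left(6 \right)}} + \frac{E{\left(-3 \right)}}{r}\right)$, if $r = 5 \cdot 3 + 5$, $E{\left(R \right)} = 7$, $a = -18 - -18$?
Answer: $\frac{4062}{5} \approx 812.4$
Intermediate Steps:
$a = 0$ ($a = -18 + 18 = 0$)
$r = 20$ ($r = 15 + 5 = 20$)
$b = 24$ ($b = 24 - 0 = 24 + 0 = 24$)
$b \left(\frac{67}{A{\left(6 \right)}} + \frac{E{\left(-3 \right)}}{r}\right) = 24 \left(\frac{67}{2} + \frac{7}{20}\right) = 24 \cdot \frac{677}{20} = \frac{4062}{5}$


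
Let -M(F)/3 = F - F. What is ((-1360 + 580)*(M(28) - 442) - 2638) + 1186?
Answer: 343308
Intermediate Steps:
M(F) = 0 (M(F) = -3*(F - F) = -3*0 = 0)
((-1360 + 580)*(M(28) - 442) - 2638) + 1186 = ((-1360 + 580)*(0 - 442) - 2638) + 1186 = (-780*(-442) - 2638) + 1186 = (344760 - 2638) + 1186 = 342122 + 1186 = 343308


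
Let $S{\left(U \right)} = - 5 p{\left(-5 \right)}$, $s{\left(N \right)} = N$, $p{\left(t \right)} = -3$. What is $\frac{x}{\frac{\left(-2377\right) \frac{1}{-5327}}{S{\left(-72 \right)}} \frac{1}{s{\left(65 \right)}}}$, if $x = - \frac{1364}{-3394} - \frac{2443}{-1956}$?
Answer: $\frac{9486976687825}{2630017388} \approx 3607.2$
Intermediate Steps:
$S{\left(U \right)} = 15$ ($S{\left(U \right)} = \left(-5\right) \left(-3\right) = 15$)
$x = \frac{5479763}{3319332}$ ($x = \left(-1364\right) \left(- \frac{1}{3394}\right) - - \frac{2443}{1956} = \frac{682}{1697} + \frac{2443}{1956} = \frac{5479763}{3319332} \approx 1.6509$)
$\frac{x}{\frac{\left(-2377\right) \frac{1}{-5327}}{S{\left(-72 \right)}} \frac{1}{s{\left(65 \right)}}} = \frac{5479763}{3319332 \frac{- \frac{2377}{-5327} \cdot \frac{1}{15}}{65}} = \frac{5479763}{3319332 \left(-2377\right) \left(- \frac{1}{5327}\right) \frac{1}{15} \cdot \frac{1}{65}} = \frac{5479763}{3319332 \cdot \frac{2377}{5327} \cdot \frac{1}{15} \cdot \frac{1}{65}} = \frac{5479763}{3319332 \cdot \frac{2377}{79905} \cdot \frac{1}{65}} = \frac{5479763}{3319332 \cdot \frac{2377}{5193825}} = \frac{5479763}{3319332} \cdot \frac{5193825}{2377} = \frac{9486976687825}{2630017388}$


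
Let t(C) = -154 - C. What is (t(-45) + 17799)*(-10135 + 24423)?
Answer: 252754720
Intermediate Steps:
(t(-45) + 17799)*(-10135 + 24423) = ((-154 - 1*(-45)) + 17799)*(-10135 + 24423) = ((-154 + 45) + 17799)*14288 = (-109 + 17799)*14288 = 17690*14288 = 252754720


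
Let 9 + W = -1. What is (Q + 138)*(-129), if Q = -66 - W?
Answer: -10578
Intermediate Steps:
W = -10 (W = -9 - 1 = -10)
Q = -56 (Q = -66 - 1*(-10) = -66 + 10 = -56)
(Q + 138)*(-129) = (-56 + 138)*(-129) = 82*(-129) = -10578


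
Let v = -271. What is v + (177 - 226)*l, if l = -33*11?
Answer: 17516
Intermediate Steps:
l = -363
v + (177 - 226)*l = -271 + (177 - 226)*(-363) = -271 - 49*(-363) = -271 + 17787 = 17516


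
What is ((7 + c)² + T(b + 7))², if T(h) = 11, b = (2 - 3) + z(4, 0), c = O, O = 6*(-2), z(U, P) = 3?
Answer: 1296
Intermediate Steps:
O = -12
c = -12
b = 2 (b = (2 - 3) + 3 = -1 + 3 = 2)
((7 + c)² + T(b + 7))² = ((7 - 12)² + 11)² = ((-5)² + 11)² = (25 + 11)² = 36² = 1296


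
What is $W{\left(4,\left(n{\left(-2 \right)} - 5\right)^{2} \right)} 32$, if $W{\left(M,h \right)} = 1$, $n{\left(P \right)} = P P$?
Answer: $32$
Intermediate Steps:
$n{\left(P \right)} = P^{2}$
$W{\left(4,\left(n{\left(-2 \right)} - 5\right)^{2} \right)} 32 = 1 \cdot 32 = 32$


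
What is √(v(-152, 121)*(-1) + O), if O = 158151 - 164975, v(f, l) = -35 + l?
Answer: I*√6910 ≈ 83.126*I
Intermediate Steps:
O = -6824
√(v(-152, 121)*(-1) + O) = √((-35 + 121)*(-1) - 6824) = √(86*(-1) - 6824) = √(-86 - 6824) = √(-6910) = I*√6910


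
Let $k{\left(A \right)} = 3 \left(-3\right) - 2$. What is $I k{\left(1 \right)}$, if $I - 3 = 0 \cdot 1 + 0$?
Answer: $-33$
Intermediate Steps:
$k{\left(A \right)} = -11$ ($k{\left(A \right)} = -9 - 2 = -11$)
$I = 3$ ($I = 3 + \left(0 \cdot 1 + 0\right) = 3 + \left(0 + 0\right) = 3 + 0 = 3$)
$I k{\left(1 \right)} = 3 \left(-11\right) = -33$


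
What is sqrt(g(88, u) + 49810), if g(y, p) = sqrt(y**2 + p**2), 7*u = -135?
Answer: sqrt(2440690 + 7*sqrt(397681))/7 ≈ 223.38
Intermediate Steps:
u = -135/7 (u = (1/7)*(-135) = -135/7 ≈ -19.286)
g(y, p) = sqrt(p**2 + y**2)
sqrt(g(88, u) + 49810) = sqrt(sqrt((-135/7)**2 + 88**2) + 49810) = sqrt(sqrt(18225/49 + 7744) + 49810) = sqrt(sqrt(397681/49) + 49810) = sqrt(sqrt(397681)/7 + 49810) = sqrt(49810 + sqrt(397681)/7)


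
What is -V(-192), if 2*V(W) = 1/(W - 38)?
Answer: 1/460 ≈ 0.0021739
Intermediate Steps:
V(W) = 1/(2*(-38 + W)) (V(W) = 1/(2*(W - 38)) = 1/(2*(-38 + W)))
-V(-192) = -1/(2*(-38 - 192)) = -1/(2*(-230)) = -(-1)/(2*230) = -1*(-1/460) = 1/460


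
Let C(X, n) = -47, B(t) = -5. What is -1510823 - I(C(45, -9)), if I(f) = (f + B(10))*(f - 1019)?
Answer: -1566255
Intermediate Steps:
I(f) = (-1019 + f)*(-5 + f) (I(f) = (f - 5)*(f - 1019) = (-5 + f)*(-1019 + f) = (-1019 + f)*(-5 + f))
-1510823 - I(C(45, -9)) = -1510823 - (5095 + (-47)² - 1024*(-47)) = -1510823 - (5095 + 2209 + 48128) = -1510823 - 1*55432 = -1510823 - 55432 = -1566255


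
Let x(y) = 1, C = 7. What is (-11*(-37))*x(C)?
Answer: 407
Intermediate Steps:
(-11*(-37))*x(C) = -11*(-37)*1 = 407*1 = 407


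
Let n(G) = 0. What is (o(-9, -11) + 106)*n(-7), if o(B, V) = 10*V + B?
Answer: 0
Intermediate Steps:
o(B, V) = B + 10*V
(o(-9, -11) + 106)*n(-7) = ((-9 + 10*(-11)) + 106)*0 = ((-9 - 110) + 106)*0 = (-119 + 106)*0 = -13*0 = 0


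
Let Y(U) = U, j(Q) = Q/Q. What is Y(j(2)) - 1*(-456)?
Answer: 457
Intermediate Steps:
j(Q) = 1
Y(j(2)) - 1*(-456) = 1 - 1*(-456) = 1 + 456 = 457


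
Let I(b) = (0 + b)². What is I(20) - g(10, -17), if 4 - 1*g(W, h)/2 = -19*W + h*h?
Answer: 590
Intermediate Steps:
g(W, h) = 8 - 2*h² + 38*W (g(W, h) = 8 - 2*(-19*W + h*h) = 8 - 2*(-19*W + h²) = 8 - 2*(h² - 19*W) = 8 + (-2*h² + 38*W) = 8 - 2*h² + 38*W)
I(b) = b²
I(20) - g(10, -17) = 20² - (8 - 2*(-17)² + 38*10) = 400 - (8 - 2*289 + 380) = 400 - (8 - 578 + 380) = 400 - 1*(-190) = 400 + 190 = 590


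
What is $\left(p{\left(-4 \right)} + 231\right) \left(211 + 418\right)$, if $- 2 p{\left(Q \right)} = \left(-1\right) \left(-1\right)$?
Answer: $\frac{289969}{2} \approx 1.4498 \cdot 10^{5}$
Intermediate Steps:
$p{\left(Q \right)} = - \frac{1}{2}$ ($p{\left(Q \right)} = - \frac{\left(-1\right) \left(-1\right)}{2} = \left(- \frac{1}{2}\right) 1 = - \frac{1}{2}$)
$\left(p{\left(-4 \right)} + 231\right) \left(211 + 418\right) = \left(- \frac{1}{2} + 231\right) \left(211 + 418\right) = \frac{461}{2} \cdot 629 = \frac{289969}{2}$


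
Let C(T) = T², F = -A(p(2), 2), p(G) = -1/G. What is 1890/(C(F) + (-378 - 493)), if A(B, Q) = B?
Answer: -280/129 ≈ -2.1705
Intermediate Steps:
F = ½ (F = -(-1)/2 = -1*(-½) = ½ ≈ 0.50000)
1890/(C(F) + (-378 - 493)) = 1890/((½)² + (-378 - 493)) = 1890/(¼ - 871) = 1890/(-3483/4) = 1890*(-4/3483) = -280/129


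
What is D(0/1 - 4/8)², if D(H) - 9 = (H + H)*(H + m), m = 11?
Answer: 9/4 ≈ 2.2500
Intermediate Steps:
D(H) = 9 + 2*H*(11 + H) (D(H) = 9 + (H + H)*(H + 11) = 9 + (2*H)*(11 + H) = 9 + 2*H*(11 + H))
D(0/1 - 4/8)² = (9 + 2*(0/1 - 4/8)² + 22*(0/1 - 4/8))² = (9 + 2*(0*1 - 4*⅛)² + 22*(0*1 - 4*⅛))² = (9 + 2*(0 - ½)² + 22*(0 - ½))² = (9 + 2*(-½)² + 22*(-½))² = (9 + 2*(¼) - 11)² = (9 + ½ - 11)² = (-3/2)² = 9/4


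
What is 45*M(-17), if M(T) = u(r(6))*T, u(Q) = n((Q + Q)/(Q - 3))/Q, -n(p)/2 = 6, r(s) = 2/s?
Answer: 27540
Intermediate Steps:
n(p) = -12 (n(p) = -2*6 = -12)
u(Q) = -12/Q
M(T) = -36*T (M(T) = (-12/(2/6))*T = (-12/(2*(⅙)))*T = (-12/⅓)*T = (-12*3)*T = -36*T)
45*M(-17) = 45*(-36*(-17)) = 45*612 = 27540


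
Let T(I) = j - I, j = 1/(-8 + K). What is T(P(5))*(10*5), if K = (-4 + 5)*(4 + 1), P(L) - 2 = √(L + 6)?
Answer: -350/3 - 50*√11 ≈ -282.50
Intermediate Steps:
P(L) = 2 + √(6 + L) (P(L) = 2 + √(L + 6) = 2 + √(6 + L))
K = 5 (K = 1*5 = 5)
j = -⅓ (j = 1/(-8 + 5) = 1/(-3) = -⅓ ≈ -0.33333)
T(I) = -⅓ - I
T(P(5))*(10*5) = (-⅓ - (2 + √(6 + 5)))*(10*5) = (-⅓ - (2 + √11))*50 = (-⅓ + (-2 - √11))*50 = (-7/3 - √11)*50 = -350/3 - 50*√11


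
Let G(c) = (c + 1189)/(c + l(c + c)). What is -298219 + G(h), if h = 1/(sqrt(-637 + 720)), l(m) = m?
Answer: -894656/3 + 1189*sqrt(83)/3 ≈ -2.9461e+5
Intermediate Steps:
h = sqrt(83)/83 (h = 1/(sqrt(83)) = sqrt(83)/83 ≈ 0.10976)
G(c) = (1189 + c)/(3*c) (G(c) = (c + 1189)/(c + (c + c)) = (1189 + c)/(c + 2*c) = (1189 + c)/((3*c)) = (1189 + c)*(1/(3*c)) = (1189 + c)/(3*c))
-298219 + G(h) = -298219 + (1189 + sqrt(83)/83)/(3*((sqrt(83)/83))) = -298219 + sqrt(83)*(1189 + sqrt(83)/83)/3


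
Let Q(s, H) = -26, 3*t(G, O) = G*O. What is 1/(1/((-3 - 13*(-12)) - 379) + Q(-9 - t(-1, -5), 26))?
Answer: -226/5877 ≈ -0.038455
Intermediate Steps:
t(G, O) = G*O/3 (t(G, O) = (G*O)/3 = G*O/3)
1/(1/((-3 - 13*(-12)) - 379) + Q(-9 - t(-1, -5), 26)) = 1/(1/((-3 - 13*(-12)) - 379) - 26) = 1/(1/((-3 + 156) - 379) - 26) = 1/(1/(153 - 379) - 26) = 1/(1/(-226) - 26) = 1/(-1/226 - 26) = 1/(-5877/226) = -226/5877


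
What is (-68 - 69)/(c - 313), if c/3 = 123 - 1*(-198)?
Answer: -137/650 ≈ -0.21077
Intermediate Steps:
c = 963 (c = 3*(123 - 1*(-198)) = 3*(123 + 198) = 3*321 = 963)
(-68 - 69)/(c - 313) = (-68 - 69)/(963 - 313) = -137/650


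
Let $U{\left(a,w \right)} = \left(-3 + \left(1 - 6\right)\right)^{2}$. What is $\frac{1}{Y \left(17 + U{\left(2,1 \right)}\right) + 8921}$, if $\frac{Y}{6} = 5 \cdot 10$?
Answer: $\frac{1}{33221} \approx 3.0101 \cdot 10^{-5}$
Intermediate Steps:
$Y = 300$ ($Y = 6 \cdot 5 \cdot 10 = 6 \cdot 50 = 300$)
$U{\left(a,w \right)} = 64$ ($U{\left(a,w \right)} = \left(-3 + \left(1 - 6\right)\right)^{2} = \left(-3 - 5\right)^{2} = \left(-8\right)^{2} = 64$)
$\frac{1}{Y \left(17 + U{\left(2,1 \right)}\right) + 8921} = \frac{1}{300 \left(17 + 64\right) + 8921} = \frac{1}{300 \cdot 81 + 8921} = \frac{1}{24300 + 8921} = \frac{1}{33221}$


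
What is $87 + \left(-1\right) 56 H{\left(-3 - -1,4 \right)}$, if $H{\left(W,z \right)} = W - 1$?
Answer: $255$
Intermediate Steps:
$H{\left(W,z \right)} = -1 + W$ ($H{\left(W,z \right)} = W - 1 = -1 + W$)
$87 + \left(-1\right) 56 H{\left(-3 - -1,4 \right)} = 87 + \left(-1\right) 56 \left(-1 - 2\right) = 87 - 56 \left(-1 + \left(-3 + 1\right)\right) = 87 - 56 \left(-1 - 2\right) = 87 - -168 = 87 + 168 = 255$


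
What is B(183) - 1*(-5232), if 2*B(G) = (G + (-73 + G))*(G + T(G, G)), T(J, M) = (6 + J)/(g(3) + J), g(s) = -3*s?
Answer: 3735273/116 ≈ 32201.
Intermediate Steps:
T(J, M) = (6 + J)/(-9 + J) (T(J, M) = (6 + J)/(-3*3 + J) = (6 + J)/(-9 + J))
B(G) = (-73 + 2*G)*(G + (6 + G)/(-9 + G))/2 (B(G) = ((G + (-73 + G))*(G + (6 + G)/(-9 + G)))/2 = ((-73 + 2*G)*(G + (6 + G)/(-9 + G)))/2 = (-73 + 2*G)*(G + (6 + G)/(-9 + G))/2)
B(183) - 1*(-5232) = (-219 + 183**3 + 298*183 - 89/2*183**2)/(-9 + 183) - 1*(-5232) = (-219 + 6128487 + 54534 - 89/2*33489)/174 + 5232 = (-219 + 6128487 + 54534 - 2980521/2)/174 + 5232 = (1/174)*(9385083/2) + 5232 = 3128361/116 + 5232 = 3735273/116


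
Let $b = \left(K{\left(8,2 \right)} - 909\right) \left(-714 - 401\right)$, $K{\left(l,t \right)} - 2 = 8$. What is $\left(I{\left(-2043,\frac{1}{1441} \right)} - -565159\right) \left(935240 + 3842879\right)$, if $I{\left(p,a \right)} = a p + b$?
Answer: $\frac{10792953098492459}{1441} \approx 7.4899 \cdot 10^{12}$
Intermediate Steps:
$K{\left(l,t \right)} = 10$ ($K{\left(l,t \right)} = 2 + 8 = 10$)
$b = 1002385$ ($b = \left(10 - 909\right) \left(-714 - 401\right) = \left(-899\right) \left(-1115\right) = 1002385$)
$I{\left(p,a \right)} = 1002385 + a p$ ($I{\left(p,a \right)} = a p + 1002385 = 1002385 + a p$)
$\left(I{\left(-2043,\frac{1}{1441} \right)} - -565159\right) \left(935240 + 3842879\right) = \left(\left(1002385 + \frac{1}{1441} \left(-2043\right)\right) - -565159\right) \left(935240 + 3842879\right) = \left(\left(1002385 + \frac{1}{1441} \left(-2043\right)\right) + \left(-1184771 + 1749930\right)\right) 4778119 = \left(\left(1002385 - \frac{2043}{1441}\right) + 565159\right) 4778119 = \left(\frac{1444434742}{1441} + 565159\right) 4778119 = \frac{2258828861}{1441} \cdot 4778119 = \frac{10792953098492459}{1441}$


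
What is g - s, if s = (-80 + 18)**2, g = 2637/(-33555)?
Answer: -42996019/11185 ≈ -3844.1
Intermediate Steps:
g = -879/11185 (g = 2637*(-1/33555) = -879/11185 ≈ -0.078587)
s = 3844 (s = (-62)**2 = 3844)
g - s = -879/11185 - 1*3844 = -879/11185 - 3844 = -42996019/11185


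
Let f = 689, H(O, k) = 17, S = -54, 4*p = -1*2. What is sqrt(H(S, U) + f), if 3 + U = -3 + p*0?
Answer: sqrt(706) ≈ 26.571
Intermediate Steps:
p = -1/2 (p = (-1*2)/4 = (1/4)*(-2) = -1/2 ≈ -0.50000)
U = -6 (U = -3 + (-3 - 1/2*0) = -3 + (-3 + 0) = -3 - 3 = -6)
sqrt(H(S, U) + f) = sqrt(17 + 689) = sqrt(706)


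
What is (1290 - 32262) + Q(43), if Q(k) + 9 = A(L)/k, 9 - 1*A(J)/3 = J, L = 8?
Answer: -1332180/43 ≈ -30981.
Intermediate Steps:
A(J) = 27 - 3*J
Q(k) = -9 + 3/k (Q(k) = -9 + (27 - 3*8)/k = -9 + (27 - 24)/k = -9 + 3/k)
(1290 - 32262) + Q(43) = (1290 - 32262) + (-9 + 3/43) = -30972 + (-9 + 3*(1/43)) = -30972 + (-9 + 3/43) = -30972 - 384/43 = -1332180/43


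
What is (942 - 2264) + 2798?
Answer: 1476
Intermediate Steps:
(942 - 2264) + 2798 = -1322 + 2798 = 1476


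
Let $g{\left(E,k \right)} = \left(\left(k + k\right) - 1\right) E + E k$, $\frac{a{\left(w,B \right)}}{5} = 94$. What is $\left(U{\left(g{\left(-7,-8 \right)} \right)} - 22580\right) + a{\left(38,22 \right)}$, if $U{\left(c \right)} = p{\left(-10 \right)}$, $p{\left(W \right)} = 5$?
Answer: $-22105$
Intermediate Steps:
$a{\left(w,B \right)} = 470$ ($a{\left(w,B \right)} = 5 \cdot 94 = 470$)
$g{\left(E,k \right)} = E k + E \left(-1 + 2 k\right)$ ($g{\left(E,k \right)} = \left(2 k - 1\right) E + E k = \left(-1 + 2 k\right) E + E k = E \left(-1 + 2 k\right) + E k = E k + E \left(-1 + 2 k\right)$)
$U{\left(c \right)} = 5$
$\left(U{\left(g{\left(-7,-8 \right)} \right)} - 22580\right) + a{\left(38,22 \right)} = \left(5 - 22580\right) + 470 = -22575 + 470 = -22105$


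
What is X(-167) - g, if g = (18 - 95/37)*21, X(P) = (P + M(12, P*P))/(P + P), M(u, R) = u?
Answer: -3999259/12358 ≈ -323.62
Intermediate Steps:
X(P) = (12 + P)/(2*P) (X(P) = (P + 12)/(P + P) = (12 + P)/((2*P)) = (12 + P)*(1/(2*P)) = (12 + P)/(2*P))
g = 11991/37 (g = (18 - 95*1/37)*21 = (18 - 95/37)*21 = (571/37)*21 = 11991/37 ≈ 324.08)
X(-167) - g = (½)*(12 - 167)/(-167) - 1*11991/37 = (½)*(-1/167)*(-155) - 11991/37 = 155/334 - 11991/37 = -3999259/12358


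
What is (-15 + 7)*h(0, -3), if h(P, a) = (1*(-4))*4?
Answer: 128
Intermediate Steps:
h(P, a) = -16 (h(P, a) = -4*4 = -16)
(-15 + 7)*h(0, -3) = (-15 + 7)*(-16) = -8*(-16) = 128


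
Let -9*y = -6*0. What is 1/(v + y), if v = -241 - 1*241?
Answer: -1/482 ≈ -0.0020747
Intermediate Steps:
v = -482 (v = -241 - 241 = -482)
y = 0 (y = -(-2)*0/3 = -1/9*0 = 0)
1/(v + y) = 1/(-482 + 0) = 1/(-482) = -1/482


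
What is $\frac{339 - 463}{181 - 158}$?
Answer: $- \frac{124}{23} \approx -5.3913$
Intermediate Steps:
$\frac{339 - 463}{181 - 158} = - \frac{124}{23}$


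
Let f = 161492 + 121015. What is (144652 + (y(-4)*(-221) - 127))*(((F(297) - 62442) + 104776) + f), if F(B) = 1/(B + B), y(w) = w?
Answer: 2550679481545/54 ≈ 4.7235e+10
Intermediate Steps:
f = 282507
F(B) = 1/(2*B)
(144652 + (y(-4)*(-221) - 127))*(((F(297) - 62442) + 104776) + f) = (144652 + (-4*(-221) - 127))*((((½)/297 - 62442) + 104776) + 282507) = (144652 + (884 - 127))*((((½)*(1/297) - 62442) + 104776) + 282507) = (144652 + 757)*(((1/594 - 62442) + 104776) + 282507) = 145409*((-37090547/594 + 104776) + 282507) = 145409*(25146397/594 + 282507) = 145409*(192955555/594) = 2550679481545/54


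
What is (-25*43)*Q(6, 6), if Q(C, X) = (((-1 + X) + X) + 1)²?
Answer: -154800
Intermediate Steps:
Q(C, X) = 4*X² (Q(C, X) = ((-1 + 2*X) + 1)² = (2*X)² = 4*X²)
(-25*43)*Q(6, 6) = (-25*43)*(4*6²) = -4300*36 = -1075*144 = -154800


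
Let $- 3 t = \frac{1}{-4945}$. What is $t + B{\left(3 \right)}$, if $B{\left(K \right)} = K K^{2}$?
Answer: $\frac{400546}{14835} \approx 27.0$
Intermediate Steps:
$B{\left(K \right)} = K^{3}$
$t = \frac{1}{14835}$ ($t = - \frac{1}{3 \left(-4945\right)} = \left(- \frac{1}{3}\right) \left(- \frac{1}{4945}\right) = \frac{1}{14835} \approx 6.7408 \cdot 10^{-5}$)
$t + B{\left(3 \right)} = \frac{1}{14835} + 3^{3} = \frac{1}{14835} + 27 = \frac{400546}{14835}$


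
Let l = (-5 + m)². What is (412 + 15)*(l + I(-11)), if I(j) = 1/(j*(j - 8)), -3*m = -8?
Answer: 4376750/1881 ≈ 2326.8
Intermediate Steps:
m = 8/3 (m = -⅓*(-8) = 8/3 ≈ 2.6667)
l = 49/9 (l = (-5 + 8/3)² = (-7/3)² = 49/9 ≈ 5.4444)
I(j) = 1/(j*(-8 + j))
(412 + 15)*(l + I(-11)) = (412 + 15)*(49/9 + 1/((-11)*(-8 - 11))) = 427*(49/9 - 1/11/(-19)) = 427*(49/9 - 1/11*(-1/19)) = 427*(49/9 + 1/209) = 427*(10250/1881) = 4376750/1881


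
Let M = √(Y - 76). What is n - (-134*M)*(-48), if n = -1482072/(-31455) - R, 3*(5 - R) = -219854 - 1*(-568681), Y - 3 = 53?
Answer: 1219591964/10485 - 12864*I*√5 ≈ 1.1632e+5 - 28765.0*I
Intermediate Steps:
Y = 56 (Y = 3 + 53 = 56)
M = 2*I*√5 (M = √(56 - 76) = √(-20) = 2*I*√5 ≈ 4.4721*I)
R = -348812/3 (R = 5 - (-219854 - 1*(-568681))/3 = 5 - (-219854 + 568681)/3 = 5 - ⅓*348827 = 5 - 348827/3 = -348812/3 ≈ -1.1627e+5)
n = 1219591964/10485 (n = -1482072/(-31455) - 1*(-348812/3) = -1482072*(-1/31455) + 348812/3 = 494024/10485 + 348812/3 = 1219591964/10485 ≈ 1.1632e+5)
n - (-134*M)*(-48) = 1219591964/10485 - (-268*I*√5)*(-48) = 1219591964/10485 - 12864*I*√5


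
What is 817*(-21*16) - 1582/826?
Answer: -16196321/59 ≈ -2.7451e+5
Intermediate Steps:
817*(-21*16) - 1582/826 = 817*(-336) - 1582*1/826 = -274512 - 113/59 = -16196321/59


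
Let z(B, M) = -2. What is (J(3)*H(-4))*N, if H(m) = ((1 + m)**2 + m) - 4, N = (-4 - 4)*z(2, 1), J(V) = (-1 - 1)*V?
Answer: -96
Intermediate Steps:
J(V) = -2*V
N = 16 (N = (-4 - 4)*(-2) = -8*(-2) = 16)
H(m) = -4 + m + (1 + m)**2 (H(m) = (m + (1 + m)**2) - 4 = -4 + m + (1 + m)**2)
(J(3)*H(-4))*N = ((-2*3)*(-4 - 4 + (1 - 4)**2))*16 = -6*(-4 - 4 + (-3)**2)*16 = -6*(-4 - 4 + 9)*16 = -6*1*16 = -6*16 = -96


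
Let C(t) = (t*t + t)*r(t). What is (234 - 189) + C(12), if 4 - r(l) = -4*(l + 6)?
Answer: 11901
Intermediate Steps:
r(l) = 28 + 4*l (r(l) = 4 - (-4)*(l + 6) = 4 - (-4)*(6 + l) = 4 - (-24 - 4*l) = 4 + (24 + 4*l) = 28 + 4*l)
C(t) = (28 + 4*t)*(t + t**2) (C(t) = (t*t + t)*(28 + 4*t) = (t**2 + t)*(28 + 4*t) = (t + t**2)*(28 + 4*t) = (28 + 4*t)*(t + t**2))
(234 - 189) + C(12) = (234 - 189) + 4*12*(1 + 12)*(7 + 12) = 45 + 4*12*13*19 = 45 + 11856 = 11901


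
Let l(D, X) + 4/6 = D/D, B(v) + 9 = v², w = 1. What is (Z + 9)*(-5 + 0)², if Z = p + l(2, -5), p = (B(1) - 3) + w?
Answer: -50/3 ≈ -16.667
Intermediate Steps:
B(v) = -9 + v²
l(D, X) = ⅓ (l(D, X) = -⅔ + D/D = -⅔ + 1 = ⅓)
p = -10 (p = ((-9 + 1²) - 3) + 1 = ((-9 + 1) - 3) + 1 = (-8 - 3) + 1 = -11 + 1 = -10)
Z = -29/3 (Z = -10 + ⅓ = -29/3 ≈ -9.6667)
(Z + 9)*(-5 + 0)² = (-29/3 + 9)*(-5 + 0)² = -⅔*(-5)² = -⅔*25 = -50/3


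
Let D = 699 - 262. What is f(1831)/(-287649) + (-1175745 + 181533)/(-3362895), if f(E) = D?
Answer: 31612722497/107481487095 ≈ 0.29412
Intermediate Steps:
D = 437
f(E) = 437
f(1831)/(-287649) + (-1175745 + 181533)/(-3362895) = 437/(-287649) + (-1175745 + 181533)/(-3362895) = 437*(-1/287649) - 994212*(-1/3362895) = -437/287649 + 110468/373655 = 31612722497/107481487095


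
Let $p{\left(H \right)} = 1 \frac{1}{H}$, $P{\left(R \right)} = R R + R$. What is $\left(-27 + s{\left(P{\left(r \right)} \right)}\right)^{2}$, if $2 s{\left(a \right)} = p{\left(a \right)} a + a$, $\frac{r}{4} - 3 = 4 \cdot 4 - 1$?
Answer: $\frac{27071209}{4} \approx 6.7678 \cdot 10^{6}$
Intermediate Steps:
$r = 72$ ($r = 12 + 4 \left(4 \cdot 4 - 1\right) = 12 + 4 \left(16 - 1\right) = 12 + 4 \cdot 15 = 12 + 60 = 72$)
$P{\left(R \right)} = R + R^{2}$ ($P{\left(R \right)} = R^{2} + R = R + R^{2}$)
$p{\left(H \right)} = \frac{1}{H}$
$s{\left(a \right)} = \frac{1}{2} + \frac{a}{2}$ ($s{\left(a \right)} = \frac{\frac{a}{a} + a}{2} = \frac{1 + a}{2} = \frac{1}{2} + \frac{a}{2}$)
$\left(-27 + s{\left(P{\left(r \right)} \right)}\right)^{2} = \left(-27 + \left(\frac{1}{2} + \frac{72 \left(1 + 72\right)}{2}\right)\right)^{2} = \left(-27 + \left(\frac{1}{2} + \frac{72 \cdot 73}{2}\right)\right)^{2} = \left(-27 + \left(\frac{1}{2} + \frac{1}{2} \cdot 5256\right)\right)^{2} = \left(-27 + \left(\frac{1}{2} + 2628\right)\right)^{2} = \left(-27 + \frac{5257}{2}\right)^{2} = \left(\frac{5203}{2}\right)^{2} = \frac{27071209}{4}$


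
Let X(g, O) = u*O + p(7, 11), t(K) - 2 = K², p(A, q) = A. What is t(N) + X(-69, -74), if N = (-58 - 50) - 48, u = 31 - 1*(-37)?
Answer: 19313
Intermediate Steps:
u = 68 (u = 31 + 37 = 68)
N = -156 (N = -108 - 48 = -156)
t(K) = 2 + K²
X(g, O) = 7 + 68*O (X(g, O) = 68*O + 7 = 7 + 68*O)
t(N) + X(-69, -74) = (2 + (-156)²) + (7 + 68*(-74)) = (2 + 24336) + (7 - 5032) = 24338 - 5025 = 19313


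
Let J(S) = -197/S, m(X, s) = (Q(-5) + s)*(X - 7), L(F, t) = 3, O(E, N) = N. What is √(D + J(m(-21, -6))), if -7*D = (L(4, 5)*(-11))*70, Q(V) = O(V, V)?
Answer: √7811111/154 ≈ 18.148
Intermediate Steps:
Q(V) = V
m(X, s) = (-7 + X)*(-5 + s) (m(X, s) = (-5 + s)*(X - 7) = (-5 + s)*(-7 + X) = (-7 + X)*(-5 + s))
D = 330 (D = -3*(-11)*70/7 = -(-33)*70/7 = -⅐*(-2310) = 330)
√(D + J(m(-21, -6))) = √(330 - 197/(35 - 7*(-6) - 5*(-21) - 21*(-6))) = √(330 - 197/(35 + 42 + 105 + 126)) = √(330 - 197/308) = √(101443/308) = √7811111/154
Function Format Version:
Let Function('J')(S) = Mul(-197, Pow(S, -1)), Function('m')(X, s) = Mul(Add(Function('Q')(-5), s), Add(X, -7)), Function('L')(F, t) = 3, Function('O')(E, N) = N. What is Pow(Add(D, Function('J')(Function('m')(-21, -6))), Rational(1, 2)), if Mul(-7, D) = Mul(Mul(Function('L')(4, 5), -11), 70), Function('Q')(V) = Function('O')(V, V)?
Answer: Mul(Rational(1, 154), Pow(7811111, Rational(1, 2))) ≈ 18.148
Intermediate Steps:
Function('Q')(V) = V
Function('m')(X, s) = Mul(Add(-7, X), Add(-5, s)) (Function('m')(X, s) = Mul(Add(-5, s), Add(X, -7)) = Mul(Add(-5, s), Add(-7, X)) = Mul(Add(-7, X), Add(-5, s)))
D = 330 (D = Mul(Rational(-1, 7), Mul(Mul(3, -11), 70)) = Mul(Rational(-1, 7), Mul(-33, 70)) = Mul(Rational(-1, 7), -2310) = 330)
Pow(Add(D, Function('J')(Function('m')(-21, -6))), Rational(1, 2)) = Pow(Add(330, Mul(-197, Pow(Add(35, Mul(-7, -6), Mul(-5, -21), Mul(-21, -6)), -1))), Rational(1, 2)) = Pow(Add(330, Mul(-197, Pow(Add(35, 42, 105, 126), -1))), Rational(1, 2)) = Pow(Add(330, Mul(-197, Pow(308, -1))), Rational(1, 2)) = Pow(Add(330, Mul(-197, Rational(1, 308))), Rational(1, 2)) = Pow(Add(330, Rational(-197, 308)), Rational(1, 2)) = Pow(Rational(101443, 308), Rational(1, 2)) = Mul(Rational(1, 154), Pow(7811111, Rational(1, 2)))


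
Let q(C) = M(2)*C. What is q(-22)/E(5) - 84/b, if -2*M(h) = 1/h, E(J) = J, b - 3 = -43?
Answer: 16/5 ≈ 3.2000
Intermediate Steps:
b = -40 (b = 3 - 43 = -40)
M(h) = -1/(2*h)
q(C) = -C/4 (q(C) = (-½/2)*C = (-½*½)*C = -C/4)
q(-22)/E(5) - 84/b = -¼*(-22)/5 - 84/(-40) = (11/2)*(⅕) - 84*(-1/40) = 11/10 + 21/10 = 16/5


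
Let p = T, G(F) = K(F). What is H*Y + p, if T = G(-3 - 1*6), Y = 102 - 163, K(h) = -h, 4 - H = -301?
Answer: -18596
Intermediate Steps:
H = 305 (H = 4 - 1*(-301) = 4 + 301 = 305)
G(F) = -F
Y = -61
T = 9 (T = -(-3 - 1*6) = -(-3 - 6) = -1*(-9) = 9)
p = 9
H*Y + p = 305*(-61) + 9 = -18605 + 9 = -18596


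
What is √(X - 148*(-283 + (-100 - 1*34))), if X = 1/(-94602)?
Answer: 11*√4564708364022/94602 ≈ 248.43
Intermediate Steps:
X = -1/94602 ≈ -1.0571e-5
√(X - 148*(-283 + (-100 - 1*34))) = √(-1/94602 - 148*(-283 + (-100 - 1*34))) = √(-1/94602 - 148*(-283 + (-100 - 34))) = √(-1/94602 - 148*(-283 - 134)) = √(-1/94602 - 148*(-417)) = √(-1/94602 + 61716) = √(5838457031/94602) = 11*√4564708364022/94602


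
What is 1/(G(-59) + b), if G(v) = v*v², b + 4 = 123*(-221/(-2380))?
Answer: -140/28752021 ≈ -4.8692e-6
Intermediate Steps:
b = 1039/140 (b = -4 + 123*(-221/(-2380)) = -4 + 123*(-221*(-1/2380)) = -4 + 123*(13/140) = -4 + 1599/140 = 1039/140 ≈ 7.4214)
G(v) = v³
1/(G(-59) + b) = 1/((-59)³ + 1039/140) = 1/(-205379 + 1039/140) = 1/(-28752021/140) = -140/28752021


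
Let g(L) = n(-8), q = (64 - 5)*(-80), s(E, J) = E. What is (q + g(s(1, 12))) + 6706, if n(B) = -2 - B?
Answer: 1992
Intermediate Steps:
q = -4720 (q = 59*(-80) = -4720)
g(L) = 6 (g(L) = -2 - 1*(-8) = -2 + 8 = 6)
(q + g(s(1, 12))) + 6706 = (-4720 + 6) + 6706 = -4714 + 6706 = 1992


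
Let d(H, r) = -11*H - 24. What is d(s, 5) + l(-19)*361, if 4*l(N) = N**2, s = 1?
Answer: 130181/4 ≈ 32545.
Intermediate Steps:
d(H, r) = -24 - 11*H
l(N) = N**2/4
d(s, 5) + l(-19)*361 = (-24 - 11*1) + ((1/4)*(-19)**2)*361 = (-24 - 11) + ((1/4)*361)*361 = -35 + (361/4)*361 = -35 + 130321/4 = 130181/4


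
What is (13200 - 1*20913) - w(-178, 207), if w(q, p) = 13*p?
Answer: -10404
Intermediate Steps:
(13200 - 1*20913) - w(-178, 207) = (13200 - 1*20913) - 13*207 = (13200 - 20913) - 1*2691 = -7713 - 2691 = -10404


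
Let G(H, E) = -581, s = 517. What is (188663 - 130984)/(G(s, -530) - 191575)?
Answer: -57679/192156 ≈ -0.30017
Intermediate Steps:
(188663 - 130984)/(G(s, -530) - 191575) = (188663 - 130984)/(-581 - 191575) = 57679/(-192156) = 57679*(-1/192156) = -57679/192156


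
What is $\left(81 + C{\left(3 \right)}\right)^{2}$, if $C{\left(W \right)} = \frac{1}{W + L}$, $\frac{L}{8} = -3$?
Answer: $\frac{2890000}{441} \approx 6553.3$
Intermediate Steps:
$L = -24$ ($L = 8 \left(-3\right) = -24$)
$C{\left(W \right)} = \frac{1}{-24 + W}$ ($C{\left(W \right)} = \frac{1}{W - 24} = \frac{1}{-24 + W}$)
$\left(81 + C{\left(3 \right)}\right)^{2} = \left(81 + \frac{1}{-24 + 3}\right)^{2} = \left(81 + \frac{1}{-21}\right)^{2} = \left(81 - \frac{1}{21}\right)^{2} = \left(\frac{1700}{21}\right)^{2} = \frac{2890000}{441}$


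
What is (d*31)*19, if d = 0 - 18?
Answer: -10602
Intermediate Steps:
d = -18
(d*31)*19 = -18*31*19 = -558*19 = -10602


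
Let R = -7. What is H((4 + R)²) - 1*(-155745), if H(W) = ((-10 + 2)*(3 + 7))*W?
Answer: 155025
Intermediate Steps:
H(W) = -80*W (H(W) = (-8*10)*W = -80*W)
H((4 + R)²) - 1*(-155745) = -80*(4 - 7)² - 1*(-155745) = -80*(-3)² + 155745 = -80*9 + 155745 = -720 + 155745 = 155025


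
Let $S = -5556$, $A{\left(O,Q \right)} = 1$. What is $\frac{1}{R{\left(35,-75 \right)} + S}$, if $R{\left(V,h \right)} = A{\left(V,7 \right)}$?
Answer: $- \frac{1}{5555} \approx -0.00018002$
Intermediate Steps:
$R{\left(V,h \right)} = 1$
$\frac{1}{R{\left(35,-75 \right)} + S} = \frac{1}{1 - 5556} = \frac{1}{-5555} = - \frac{1}{5555}$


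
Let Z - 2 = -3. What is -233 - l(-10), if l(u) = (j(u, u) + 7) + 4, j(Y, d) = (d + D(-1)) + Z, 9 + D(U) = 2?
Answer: -226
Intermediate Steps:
D(U) = -7 (D(U) = -9 + 2 = -7)
Z = -1 (Z = 2 - 3 = -1)
j(Y, d) = -8 + d (j(Y, d) = (d - 7) - 1 = (-7 + d) - 1 = -8 + d)
l(u) = 3 + u (l(u) = ((-8 + u) + 7) + 4 = (-1 + u) + 4 = 3 + u)
-233 - l(-10) = -233 - (3 - 10) = -233 - 1*(-7) = -233 + 7 = -226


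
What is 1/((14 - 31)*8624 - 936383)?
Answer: -1/1082991 ≈ -9.2337e-7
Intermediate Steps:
1/((14 - 31)*8624 - 936383) = 1/(-17*8624 - 936383) = 1/(-146608 - 936383) = 1/(-1082991) = -1/1082991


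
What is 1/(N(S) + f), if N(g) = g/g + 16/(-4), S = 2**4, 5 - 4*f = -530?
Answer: 4/523 ≈ 0.0076482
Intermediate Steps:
f = 535/4 (f = 5/4 - 1/4*(-530) = 5/4 + 265/2 = 535/4 ≈ 133.75)
S = 16
N(g) = -3 (N(g) = 1 + 16*(-1/4) = 1 - 4 = -3)
1/(N(S) + f) = 1/(-3 + 535/4) = 1/(523/4) = 4/523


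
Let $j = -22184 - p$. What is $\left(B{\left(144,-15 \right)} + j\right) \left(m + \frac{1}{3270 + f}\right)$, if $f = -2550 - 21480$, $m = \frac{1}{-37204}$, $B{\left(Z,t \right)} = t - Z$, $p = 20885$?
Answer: $\frac{156604237}{48272190} \approx 3.2442$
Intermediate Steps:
$m = - \frac{1}{37204} \approx -2.6879 \cdot 10^{-5}$
$f = -24030$ ($f = -2550 - 21480 = -24030$)
$j = -43069$ ($j = -22184 - 20885 = -43069$)
$\left(B{\left(144,-15 \right)} + j\right) \left(m + \frac{1}{3270 + f}\right) = \left(\left(-15 - 144\right) - 43069\right) \left(- \frac{1}{37204} + \frac{1}{3270 - 24030}\right) = \left(\left(-15 - 144\right) - 43069\right) \left(- \frac{1}{37204} + \frac{1}{-20760}\right) = \left(-159 - 43069\right) \left(- \frac{1}{37204} - \frac{1}{20760}\right) = \left(-43228\right) \left(- \frac{14491}{193088760}\right) = \frac{156604237}{48272190}$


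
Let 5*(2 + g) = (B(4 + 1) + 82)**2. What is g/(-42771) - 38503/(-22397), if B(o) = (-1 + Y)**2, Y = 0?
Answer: 2693330034/1596570145 ≈ 1.6869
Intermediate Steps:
B(o) = 1 (B(o) = (-1 + 0)**2 = (-1)**2 = 1)
g = 6879/5 (g = -2 + (1 + 82)**2/5 = -2 + (1/5)*83**2 = -2 + (1/5)*6889 = -2 + 6889/5 = 6879/5 ≈ 1375.8)
g/(-42771) - 38503/(-22397) = (6879/5)/(-42771) - 38503/(-22397) = (6879/5)*(-1/42771) - 38503*(-1/22397) = -2293/71285 + 38503/22397 = 2693330034/1596570145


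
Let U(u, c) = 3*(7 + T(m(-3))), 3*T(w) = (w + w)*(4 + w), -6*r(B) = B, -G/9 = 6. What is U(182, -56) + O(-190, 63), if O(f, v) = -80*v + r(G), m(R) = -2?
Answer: -5018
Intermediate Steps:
G = -54 (G = -9*6 = -54)
r(B) = -B/6
T(w) = 2*w*(4 + w)/3 (T(w) = ((w + w)*(4 + w))/3 = ((2*w)*(4 + w))/3 = (2*w*(4 + w))/3 = 2*w*(4 + w)/3)
U(u, c) = 13 (U(u, c) = 3*(7 + (⅔)*(-2)*(4 - 2)) = 3*(7 + (⅔)*(-2)*2) = 3*(7 - 8/3) = 3*(13/3) = 13)
O(f, v) = 9 - 80*v (O(f, v) = -80*v - ⅙*(-54) = -80*v + 9 = 9 - 80*v)
U(182, -56) + O(-190, 63) = 13 + (9 - 80*63) = 13 + (9 - 5040) = 13 - 5031 = -5018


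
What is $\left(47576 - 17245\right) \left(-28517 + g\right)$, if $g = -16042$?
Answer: $-1351519029$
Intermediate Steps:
$\left(47576 - 17245\right) \left(-28517 + g\right) = \left(47576 - 17245\right) \left(-28517 - 16042\right) = 30331 \left(-44559\right) = -1351519029$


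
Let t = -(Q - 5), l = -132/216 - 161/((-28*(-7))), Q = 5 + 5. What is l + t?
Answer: -1621/252 ≈ -6.4325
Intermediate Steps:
Q = 10
l = -361/252 (l = -132*1/216 - 161/196 = -11/18 - 161*1/196 = -11/18 - 23/28 = -361/252 ≈ -1.4325)
t = -5 (t = -(10 - 5) = -1*5 = -5)
l + t = -361/252 - 5 = -1621/252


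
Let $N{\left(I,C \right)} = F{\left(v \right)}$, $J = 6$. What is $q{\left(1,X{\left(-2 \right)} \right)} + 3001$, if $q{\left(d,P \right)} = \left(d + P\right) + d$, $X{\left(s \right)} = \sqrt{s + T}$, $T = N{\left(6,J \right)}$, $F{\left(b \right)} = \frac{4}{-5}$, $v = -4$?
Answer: $3003 + \frac{i \sqrt{70}}{5} \approx 3003.0 + 1.6733 i$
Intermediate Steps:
$F{\left(b \right)} = - \frac{4}{5}$ ($F{\left(b \right)} = 4 \left(- \frac{1}{5}\right) = - \frac{4}{5}$)
$N{\left(I,C \right)} = - \frac{4}{5}$
$T = - \frac{4}{5} \approx -0.8$
$X{\left(s \right)} = \sqrt{- \frac{4}{5} + s}$ ($X{\left(s \right)} = \sqrt{s - \frac{4}{5}} = \sqrt{- \frac{4}{5} + s}$)
$q{\left(d,P \right)} = P + 2 d$ ($q{\left(d,P \right)} = \left(P + d\right) + d = P + 2 d$)
$q{\left(1,X{\left(-2 \right)} \right)} + 3001 = \left(\frac{\sqrt{-20 + 25 \left(-2\right)}}{5} + 2 \cdot 1\right) + 3001 = \left(\frac{\sqrt{-20 - 50}}{5} + 2\right) + 3001 = \left(\frac{\sqrt{-70}}{5} + 2\right) + 3001 = \left(\frac{i \sqrt{70}}{5} + 2\right) + 3001 = \left(2 + \frac{i \sqrt{70}}{5}\right) + 3001 = 3003 + \frac{i \sqrt{70}}{5}$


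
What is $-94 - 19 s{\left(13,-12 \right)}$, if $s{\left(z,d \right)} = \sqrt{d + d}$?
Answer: $-94 - 38 i \sqrt{6} \approx -94.0 - 93.081 i$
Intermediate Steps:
$s{\left(z,d \right)} = \sqrt{2} \sqrt{d}$ ($s{\left(z,d \right)} = \sqrt{2 d} = \sqrt{2} \sqrt{d}$)
$-94 - 19 s{\left(13,-12 \right)} = -94 - 19 \sqrt{2} \sqrt{-12} = -94 - 19 \sqrt{2} \cdot 2 i \sqrt{3} = -94 - 19 \cdot 2 i \sqrt{6} = -94 - 38 i \sqrt{6}$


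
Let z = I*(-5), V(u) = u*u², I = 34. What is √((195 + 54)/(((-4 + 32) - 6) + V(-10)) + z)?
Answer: 3*I*√2010442/326 ≈ 13.048*I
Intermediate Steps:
V(u) = u³
z = -170 (z = 34*(-5) = -170)
√((195 + 54)/(((-4 + 32) - 6) + V(-10)) + z) = √((195 + 54)/(((-4 + 32) - 6) + (-10)³) - 170) = √(249/((28 - 6) - 1000) - 170) = √(249/(22 - 1000) - 170) = √(249/(-978) - 170) = √(249*(-1/978) - 170) = √(-83/326 - 170) = √(-55503/326) = 3*I*√2010442/326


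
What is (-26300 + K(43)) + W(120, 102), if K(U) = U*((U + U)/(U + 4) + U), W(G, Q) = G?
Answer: -1139859/47 ≈ -24252.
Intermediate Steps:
K(U) = U*(U + 2*U/(4 + U)) (K(U) = U*((2*U)/(4 + U) + U) = U*(2*U/(4 + U) + U) = U*(U + 2*U/(4 + U)))
(-26300 + K(43)) + W(120, 102) = (-26300 + 43²*(6 + 43)/(4 + 43)) + 120 = (-26300 + 1849*49/47) + 120 = (-26300 + 1849*(1/47)*49) + 120 = (-26300 + 90601/47) + 120 = -1145499/47 + 120 = -1139859/47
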